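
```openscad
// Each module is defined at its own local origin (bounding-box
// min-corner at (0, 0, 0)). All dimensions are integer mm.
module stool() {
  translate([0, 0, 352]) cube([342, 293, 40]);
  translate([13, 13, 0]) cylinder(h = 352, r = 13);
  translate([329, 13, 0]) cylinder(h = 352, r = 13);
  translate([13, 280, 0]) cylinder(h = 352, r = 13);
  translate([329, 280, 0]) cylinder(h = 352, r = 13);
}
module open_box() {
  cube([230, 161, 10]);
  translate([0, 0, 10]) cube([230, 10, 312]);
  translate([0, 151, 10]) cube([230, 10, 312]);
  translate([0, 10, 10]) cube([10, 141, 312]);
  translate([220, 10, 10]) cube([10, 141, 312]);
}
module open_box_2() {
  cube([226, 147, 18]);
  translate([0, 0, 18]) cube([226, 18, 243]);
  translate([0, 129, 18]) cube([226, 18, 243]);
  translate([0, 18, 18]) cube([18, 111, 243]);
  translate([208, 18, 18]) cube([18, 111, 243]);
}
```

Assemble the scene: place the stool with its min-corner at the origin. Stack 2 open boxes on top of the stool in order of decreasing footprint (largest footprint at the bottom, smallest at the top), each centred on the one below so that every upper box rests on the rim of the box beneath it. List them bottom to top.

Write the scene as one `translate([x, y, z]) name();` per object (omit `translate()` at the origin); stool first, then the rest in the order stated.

stool();
translate([56, 66, 392]) open_box();
translate([58, 73, 714]) open_box_2();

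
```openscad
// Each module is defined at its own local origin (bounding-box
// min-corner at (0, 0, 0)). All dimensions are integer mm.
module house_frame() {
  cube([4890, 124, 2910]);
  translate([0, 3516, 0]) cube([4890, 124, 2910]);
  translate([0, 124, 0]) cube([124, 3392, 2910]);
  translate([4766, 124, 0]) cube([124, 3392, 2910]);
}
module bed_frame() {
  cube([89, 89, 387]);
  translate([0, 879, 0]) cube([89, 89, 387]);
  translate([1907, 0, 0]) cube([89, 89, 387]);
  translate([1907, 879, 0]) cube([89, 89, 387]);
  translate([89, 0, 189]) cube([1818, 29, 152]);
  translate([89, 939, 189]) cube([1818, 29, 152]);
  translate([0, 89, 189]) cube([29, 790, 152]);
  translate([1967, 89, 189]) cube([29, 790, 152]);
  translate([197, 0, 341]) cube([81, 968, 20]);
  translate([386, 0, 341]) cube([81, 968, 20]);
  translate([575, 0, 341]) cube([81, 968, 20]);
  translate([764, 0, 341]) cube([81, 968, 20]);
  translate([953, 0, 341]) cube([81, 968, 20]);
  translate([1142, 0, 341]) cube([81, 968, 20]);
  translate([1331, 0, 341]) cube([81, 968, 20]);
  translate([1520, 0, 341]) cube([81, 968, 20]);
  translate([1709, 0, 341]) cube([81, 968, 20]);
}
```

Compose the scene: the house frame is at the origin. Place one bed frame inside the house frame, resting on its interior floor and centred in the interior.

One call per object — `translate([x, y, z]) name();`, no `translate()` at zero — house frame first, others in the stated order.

house_frame();
translate([1447, 1336, 0]) bed_frame();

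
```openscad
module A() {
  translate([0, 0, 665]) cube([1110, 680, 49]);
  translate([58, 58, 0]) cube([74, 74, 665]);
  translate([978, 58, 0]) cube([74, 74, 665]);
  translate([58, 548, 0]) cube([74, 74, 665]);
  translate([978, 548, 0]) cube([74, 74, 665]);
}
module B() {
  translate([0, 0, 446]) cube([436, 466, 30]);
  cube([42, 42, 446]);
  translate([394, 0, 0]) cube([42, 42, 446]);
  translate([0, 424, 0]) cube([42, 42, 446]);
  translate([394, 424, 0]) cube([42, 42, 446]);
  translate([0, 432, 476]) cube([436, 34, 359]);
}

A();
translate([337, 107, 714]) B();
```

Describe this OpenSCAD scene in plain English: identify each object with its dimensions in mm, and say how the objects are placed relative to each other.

A is a table with a 1110×680 mm rectangular top, 49 mm thick, top surface at z = 714 mm, supported by four 74×74 mm square legs, each inset 58 mm from the nearest pair of top edges, running from the floor.

B is a chair: 436×466 mm seat, 30 mm thick, top at z = 476 mm, on four 42 mm square corner legs flush with the seat edges. A 34 mm thick backrest slab spans the full seat width, extending 359 mm above the seat top, its back face flush with the seat's +y edge.

The chair is on top of the table, centred.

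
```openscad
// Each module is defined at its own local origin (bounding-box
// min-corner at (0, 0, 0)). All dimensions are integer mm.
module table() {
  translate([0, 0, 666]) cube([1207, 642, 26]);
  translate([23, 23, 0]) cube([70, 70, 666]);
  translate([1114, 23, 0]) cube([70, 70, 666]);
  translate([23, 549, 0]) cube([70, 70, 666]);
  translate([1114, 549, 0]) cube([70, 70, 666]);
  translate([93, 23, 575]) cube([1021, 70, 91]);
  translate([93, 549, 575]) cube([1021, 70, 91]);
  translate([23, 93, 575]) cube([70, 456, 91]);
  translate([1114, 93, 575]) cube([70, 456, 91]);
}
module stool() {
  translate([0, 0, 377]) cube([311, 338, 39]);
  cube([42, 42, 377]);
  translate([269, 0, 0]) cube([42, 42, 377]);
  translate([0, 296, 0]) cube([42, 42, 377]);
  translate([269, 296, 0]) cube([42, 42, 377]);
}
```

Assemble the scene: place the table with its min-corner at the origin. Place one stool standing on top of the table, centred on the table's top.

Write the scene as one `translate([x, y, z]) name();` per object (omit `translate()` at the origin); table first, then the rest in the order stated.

table();
translate([448, 152, 692]) stool();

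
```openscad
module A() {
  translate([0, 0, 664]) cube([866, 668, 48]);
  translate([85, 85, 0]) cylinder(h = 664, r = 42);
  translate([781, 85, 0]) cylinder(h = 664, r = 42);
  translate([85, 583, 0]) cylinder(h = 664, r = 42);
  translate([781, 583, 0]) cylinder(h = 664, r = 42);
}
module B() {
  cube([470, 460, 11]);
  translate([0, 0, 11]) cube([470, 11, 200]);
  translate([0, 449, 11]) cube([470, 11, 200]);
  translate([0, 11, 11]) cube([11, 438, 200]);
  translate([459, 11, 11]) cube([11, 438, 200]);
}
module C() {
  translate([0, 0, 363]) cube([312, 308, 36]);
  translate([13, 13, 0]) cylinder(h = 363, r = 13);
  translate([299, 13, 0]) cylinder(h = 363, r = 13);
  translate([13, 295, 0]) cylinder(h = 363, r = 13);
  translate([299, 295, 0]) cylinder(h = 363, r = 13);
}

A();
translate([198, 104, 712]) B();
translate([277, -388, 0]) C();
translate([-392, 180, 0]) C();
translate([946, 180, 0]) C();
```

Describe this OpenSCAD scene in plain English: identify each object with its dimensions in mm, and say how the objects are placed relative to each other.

A is a table: top 866 mm (x) × 668 mm (y), 48 mm thick, upper face at z = 712 mm, on four round legs of 84 mm diameter, each leg's bounding box inset 43 mm from the nearest pair of top edges, running from z = 0 to the bottom of the top.

B is an open storage box with external size 470×460×211 mm and wall thickness 11 mm (the base is also 11 mm thick). The base covers the whole footprint; the four walls stand on the base, with the y-facing walls full-width and the x-facing walls fitting between their inner faces.

C is a four-legged stool. The seat is 312×308 mm, 36 mm thick, top at z = 399 mm. It stands on four round legs, each 26 mm in diameter, from z = 0 to the seat underside, each leg's axis is inset half a diameter from the nearest pair of seat edges (so the leg's bounding box is flush with the corner).

The open box is on top of the table, centred. Three stools sit around the table at the −y, −x, +x sides.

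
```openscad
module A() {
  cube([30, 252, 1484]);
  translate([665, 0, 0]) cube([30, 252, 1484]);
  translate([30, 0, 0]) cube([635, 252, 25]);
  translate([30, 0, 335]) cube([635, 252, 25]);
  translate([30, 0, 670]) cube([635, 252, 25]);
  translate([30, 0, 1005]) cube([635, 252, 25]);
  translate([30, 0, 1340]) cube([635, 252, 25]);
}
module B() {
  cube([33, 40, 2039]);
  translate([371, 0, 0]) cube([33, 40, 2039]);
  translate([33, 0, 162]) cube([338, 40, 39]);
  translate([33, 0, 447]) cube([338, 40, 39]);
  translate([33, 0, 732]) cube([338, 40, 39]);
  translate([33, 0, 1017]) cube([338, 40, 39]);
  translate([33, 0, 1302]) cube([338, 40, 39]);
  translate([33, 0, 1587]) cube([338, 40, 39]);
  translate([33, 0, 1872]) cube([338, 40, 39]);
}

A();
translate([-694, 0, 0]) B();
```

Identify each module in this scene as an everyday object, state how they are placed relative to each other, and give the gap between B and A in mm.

A is a bookshelf. B is a ladder. The ladder is on the floor beside the bookshelf on its −x side. The gap between the ladder and the bookshelf is 290 mm.

The ladder's nearest face is 290 mm from the bookshelf's −x face.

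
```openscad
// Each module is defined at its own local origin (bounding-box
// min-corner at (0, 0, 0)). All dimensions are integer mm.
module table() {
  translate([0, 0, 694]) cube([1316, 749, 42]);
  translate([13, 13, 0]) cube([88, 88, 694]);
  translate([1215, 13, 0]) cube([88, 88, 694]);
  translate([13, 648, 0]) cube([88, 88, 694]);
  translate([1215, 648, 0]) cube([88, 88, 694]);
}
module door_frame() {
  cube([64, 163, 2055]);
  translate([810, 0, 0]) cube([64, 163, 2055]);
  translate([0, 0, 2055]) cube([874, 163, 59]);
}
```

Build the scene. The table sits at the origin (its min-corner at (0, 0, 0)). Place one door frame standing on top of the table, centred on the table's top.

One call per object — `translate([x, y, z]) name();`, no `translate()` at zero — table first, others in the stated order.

table();
translate([221, 293, 736]) door_frame();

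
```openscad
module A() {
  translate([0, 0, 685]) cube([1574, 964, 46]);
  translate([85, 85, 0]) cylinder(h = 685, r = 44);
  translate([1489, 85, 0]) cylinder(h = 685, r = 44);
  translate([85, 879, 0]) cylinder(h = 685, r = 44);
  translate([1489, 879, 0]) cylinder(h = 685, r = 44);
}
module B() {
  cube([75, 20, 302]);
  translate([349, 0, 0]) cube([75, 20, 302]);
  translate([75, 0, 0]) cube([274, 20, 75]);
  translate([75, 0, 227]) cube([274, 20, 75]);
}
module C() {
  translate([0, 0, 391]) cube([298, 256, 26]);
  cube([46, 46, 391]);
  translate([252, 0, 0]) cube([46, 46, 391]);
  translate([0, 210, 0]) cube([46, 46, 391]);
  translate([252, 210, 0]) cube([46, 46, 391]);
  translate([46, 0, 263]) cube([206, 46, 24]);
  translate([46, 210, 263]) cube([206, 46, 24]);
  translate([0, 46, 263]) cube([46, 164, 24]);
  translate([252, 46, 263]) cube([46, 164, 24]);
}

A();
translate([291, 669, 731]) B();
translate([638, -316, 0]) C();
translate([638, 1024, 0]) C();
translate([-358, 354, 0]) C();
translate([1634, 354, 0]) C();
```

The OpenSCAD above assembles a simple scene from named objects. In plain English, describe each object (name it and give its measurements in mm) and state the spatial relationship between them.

A is a table: top 1574 mm (x) × 964 mm (y), 46 mm thick, upper face at z = 731 mm, on four round legs of 88 mm diameter, each leg's bounding box inset 41 mm from the nearest pair of top edges, running from z = 0 to the bottom of the top.

B is a picture frame with a 274×152 mm rectangular opening (x by z) and a uniform 75 mm border on every side. Frame depth is 20 mm along y. It is built from two vertical stiles running the full outside height and two horizontal rails spanning the gap between the stiles.

C is a four-legged stool. The seat is a 298×256×26 mm slab whose top surface is at z = 417 mm; four square legs, each 46×46 mm in cross-section, run from the floor (z = 0) to the underside of the seat, each flush with a corner of the seat. Four stretchers, 46 mm wide and 24 mm tall, connect adjacent legs with their undersides at z = 263 mm, each running between the inner faces of the legs it joins and aligned with the legs' outer faces on the other axis.

The picture frame is on top of the table. Four stools sit around the table at the −y, +y, −x, +x sides.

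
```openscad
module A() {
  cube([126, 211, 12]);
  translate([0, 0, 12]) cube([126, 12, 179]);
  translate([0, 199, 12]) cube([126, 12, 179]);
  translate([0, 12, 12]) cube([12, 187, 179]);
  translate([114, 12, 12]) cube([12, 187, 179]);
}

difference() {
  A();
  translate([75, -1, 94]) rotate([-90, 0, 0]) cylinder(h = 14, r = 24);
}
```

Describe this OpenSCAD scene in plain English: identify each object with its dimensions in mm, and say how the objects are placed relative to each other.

A is an open-topped rectangular box: outside dimensions 126×211×191 mm, with a uniform wall and base thickness of 12 mm. The base is a full 126×211 slab on the floor; four walls sit on top of the base. The front and back walls (the −y and +y sides) span the full width; the two side walls fit between them.

The open box has a circular hole of radius 24 mm through its front wall, centred at (x = 75, z = 94).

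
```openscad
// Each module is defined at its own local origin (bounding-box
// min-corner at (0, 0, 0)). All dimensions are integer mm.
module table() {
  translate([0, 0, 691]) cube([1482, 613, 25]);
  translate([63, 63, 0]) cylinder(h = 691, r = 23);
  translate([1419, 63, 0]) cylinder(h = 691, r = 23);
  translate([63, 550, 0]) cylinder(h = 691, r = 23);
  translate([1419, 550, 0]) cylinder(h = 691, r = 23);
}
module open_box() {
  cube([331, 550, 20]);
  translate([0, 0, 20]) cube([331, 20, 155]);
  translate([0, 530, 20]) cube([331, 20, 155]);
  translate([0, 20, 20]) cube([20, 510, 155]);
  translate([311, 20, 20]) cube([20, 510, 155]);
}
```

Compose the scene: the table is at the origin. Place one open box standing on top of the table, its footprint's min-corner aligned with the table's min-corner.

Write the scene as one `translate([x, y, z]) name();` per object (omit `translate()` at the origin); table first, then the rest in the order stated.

table();
translate([0, 0, 716]) open_box();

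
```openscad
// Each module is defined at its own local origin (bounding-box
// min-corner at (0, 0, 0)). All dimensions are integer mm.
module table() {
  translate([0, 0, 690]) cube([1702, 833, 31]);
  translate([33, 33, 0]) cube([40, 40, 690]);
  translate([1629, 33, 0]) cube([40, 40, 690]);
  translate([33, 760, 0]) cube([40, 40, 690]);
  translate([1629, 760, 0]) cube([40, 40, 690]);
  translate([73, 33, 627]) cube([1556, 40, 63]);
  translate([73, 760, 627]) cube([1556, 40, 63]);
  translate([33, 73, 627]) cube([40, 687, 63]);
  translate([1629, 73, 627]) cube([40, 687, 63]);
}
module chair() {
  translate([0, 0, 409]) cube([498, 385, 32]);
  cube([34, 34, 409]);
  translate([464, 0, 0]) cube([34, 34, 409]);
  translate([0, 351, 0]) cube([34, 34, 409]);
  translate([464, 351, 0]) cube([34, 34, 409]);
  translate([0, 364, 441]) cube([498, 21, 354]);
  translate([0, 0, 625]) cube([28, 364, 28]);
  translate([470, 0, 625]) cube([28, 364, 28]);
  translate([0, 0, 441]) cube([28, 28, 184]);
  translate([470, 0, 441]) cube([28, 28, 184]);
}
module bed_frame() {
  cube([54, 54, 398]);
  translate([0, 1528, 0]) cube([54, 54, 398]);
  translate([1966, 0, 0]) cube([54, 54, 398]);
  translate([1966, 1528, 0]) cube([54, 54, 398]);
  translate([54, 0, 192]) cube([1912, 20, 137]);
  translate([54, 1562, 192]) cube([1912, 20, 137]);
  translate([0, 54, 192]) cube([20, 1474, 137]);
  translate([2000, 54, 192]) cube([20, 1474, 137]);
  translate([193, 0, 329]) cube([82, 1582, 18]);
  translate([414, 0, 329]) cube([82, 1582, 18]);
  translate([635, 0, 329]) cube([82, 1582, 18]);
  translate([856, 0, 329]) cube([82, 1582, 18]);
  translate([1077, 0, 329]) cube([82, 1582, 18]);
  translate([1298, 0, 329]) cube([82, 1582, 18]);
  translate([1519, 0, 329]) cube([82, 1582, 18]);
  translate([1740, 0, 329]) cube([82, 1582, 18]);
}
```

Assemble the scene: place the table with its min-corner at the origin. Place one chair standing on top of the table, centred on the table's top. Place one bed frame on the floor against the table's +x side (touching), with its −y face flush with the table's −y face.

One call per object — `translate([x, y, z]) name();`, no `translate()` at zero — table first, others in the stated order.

table();
translate([602, 224, 721]) chair();
translate([1702, 0, 0]) bed_frame();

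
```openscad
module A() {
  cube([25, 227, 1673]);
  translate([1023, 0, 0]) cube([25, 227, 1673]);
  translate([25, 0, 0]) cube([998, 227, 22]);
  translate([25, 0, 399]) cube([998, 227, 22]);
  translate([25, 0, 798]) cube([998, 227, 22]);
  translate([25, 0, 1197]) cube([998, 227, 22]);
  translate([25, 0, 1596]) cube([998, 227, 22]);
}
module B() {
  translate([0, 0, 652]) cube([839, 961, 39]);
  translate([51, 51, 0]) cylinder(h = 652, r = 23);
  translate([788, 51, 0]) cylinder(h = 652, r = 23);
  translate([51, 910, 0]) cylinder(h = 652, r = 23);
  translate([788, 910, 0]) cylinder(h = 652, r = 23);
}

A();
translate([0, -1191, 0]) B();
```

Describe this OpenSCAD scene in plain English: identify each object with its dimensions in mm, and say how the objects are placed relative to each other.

A is a bookshelf 1048 mm wide overall, 227 mm deep and 1673 mm tall. The two sides are 25 mm thick vertical panels. 5 horizontal shelves of 22 mm thickness span between the inner faces of the sides; the lowest shelf sits on the floor and shelves are stacked with a clear vertical gap of 377 mm between each pair.

B is a rectangular dining table. The top is 839×961×39 mm with its upper surface at z = 691 mm. It stands on four round legs of 46 mm diameter, each leg's bounding box inset 28 mm from the nearest pair of top edges, running from the floor to the underside of the top.

The table is on the floor beside the bookshelf on its −y side.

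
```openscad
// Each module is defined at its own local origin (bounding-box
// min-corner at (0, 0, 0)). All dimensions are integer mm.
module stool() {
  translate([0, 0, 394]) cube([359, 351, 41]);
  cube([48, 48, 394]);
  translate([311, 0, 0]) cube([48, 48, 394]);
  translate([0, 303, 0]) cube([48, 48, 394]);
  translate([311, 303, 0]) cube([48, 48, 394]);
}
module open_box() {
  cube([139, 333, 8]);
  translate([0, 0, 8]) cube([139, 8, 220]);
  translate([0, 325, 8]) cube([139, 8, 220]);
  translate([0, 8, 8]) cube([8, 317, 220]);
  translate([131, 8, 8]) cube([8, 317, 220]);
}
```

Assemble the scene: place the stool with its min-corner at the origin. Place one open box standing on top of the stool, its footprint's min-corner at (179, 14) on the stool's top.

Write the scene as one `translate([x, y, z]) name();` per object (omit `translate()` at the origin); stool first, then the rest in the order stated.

stool();
translate([179, 14, 435]) open_box();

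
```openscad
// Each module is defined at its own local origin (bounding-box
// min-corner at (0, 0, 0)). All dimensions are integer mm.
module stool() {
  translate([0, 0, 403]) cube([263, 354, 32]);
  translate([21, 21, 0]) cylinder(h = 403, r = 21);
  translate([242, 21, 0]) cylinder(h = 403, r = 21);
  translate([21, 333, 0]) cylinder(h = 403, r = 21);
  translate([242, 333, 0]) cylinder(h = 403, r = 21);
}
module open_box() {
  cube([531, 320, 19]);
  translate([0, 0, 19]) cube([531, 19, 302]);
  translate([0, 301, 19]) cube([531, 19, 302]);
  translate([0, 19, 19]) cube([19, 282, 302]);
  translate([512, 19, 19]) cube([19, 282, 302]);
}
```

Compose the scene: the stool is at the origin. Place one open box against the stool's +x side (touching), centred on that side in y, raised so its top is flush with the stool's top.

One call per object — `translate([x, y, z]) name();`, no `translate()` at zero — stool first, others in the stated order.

stool();
translate([263, 17, 114]) open_box();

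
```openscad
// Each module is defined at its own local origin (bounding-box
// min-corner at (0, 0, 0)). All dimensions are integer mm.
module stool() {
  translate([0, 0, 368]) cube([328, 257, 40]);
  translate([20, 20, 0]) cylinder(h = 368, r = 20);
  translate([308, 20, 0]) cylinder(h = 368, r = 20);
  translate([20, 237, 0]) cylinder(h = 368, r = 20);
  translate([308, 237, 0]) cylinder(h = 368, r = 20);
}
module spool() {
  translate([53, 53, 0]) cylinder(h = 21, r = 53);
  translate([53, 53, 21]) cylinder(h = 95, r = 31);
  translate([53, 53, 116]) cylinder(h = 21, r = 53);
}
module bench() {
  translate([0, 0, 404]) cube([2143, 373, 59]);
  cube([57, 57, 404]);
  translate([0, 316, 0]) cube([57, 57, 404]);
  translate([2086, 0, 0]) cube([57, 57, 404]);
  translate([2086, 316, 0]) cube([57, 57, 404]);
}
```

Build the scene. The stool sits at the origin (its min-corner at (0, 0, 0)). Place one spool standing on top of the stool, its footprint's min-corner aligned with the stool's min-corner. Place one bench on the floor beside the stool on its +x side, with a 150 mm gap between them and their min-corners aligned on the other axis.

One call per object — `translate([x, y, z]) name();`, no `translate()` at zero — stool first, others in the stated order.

stool();
translate([0, 0, 408]) spool();
translate([478, 0, 0]) bench();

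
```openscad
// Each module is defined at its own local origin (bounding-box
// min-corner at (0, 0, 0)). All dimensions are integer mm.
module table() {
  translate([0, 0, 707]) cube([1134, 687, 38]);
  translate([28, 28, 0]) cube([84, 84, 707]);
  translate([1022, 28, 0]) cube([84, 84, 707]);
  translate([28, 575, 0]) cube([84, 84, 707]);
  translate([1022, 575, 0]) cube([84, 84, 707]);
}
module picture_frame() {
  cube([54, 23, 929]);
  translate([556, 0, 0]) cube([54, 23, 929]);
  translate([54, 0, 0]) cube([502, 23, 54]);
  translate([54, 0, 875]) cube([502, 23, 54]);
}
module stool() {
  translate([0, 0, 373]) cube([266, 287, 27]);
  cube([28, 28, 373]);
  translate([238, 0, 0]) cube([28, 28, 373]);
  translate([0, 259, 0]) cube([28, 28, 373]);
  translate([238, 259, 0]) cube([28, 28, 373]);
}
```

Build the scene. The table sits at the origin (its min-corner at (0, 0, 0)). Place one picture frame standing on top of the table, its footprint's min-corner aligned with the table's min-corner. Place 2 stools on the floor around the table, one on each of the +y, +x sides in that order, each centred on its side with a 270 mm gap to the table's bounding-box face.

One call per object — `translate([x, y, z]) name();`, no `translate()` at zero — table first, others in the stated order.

table();
translate([0, 0, 745]) picture_frame();
translate([434, 957, 0]) stool();
translate([1404, 200, 0]) stool();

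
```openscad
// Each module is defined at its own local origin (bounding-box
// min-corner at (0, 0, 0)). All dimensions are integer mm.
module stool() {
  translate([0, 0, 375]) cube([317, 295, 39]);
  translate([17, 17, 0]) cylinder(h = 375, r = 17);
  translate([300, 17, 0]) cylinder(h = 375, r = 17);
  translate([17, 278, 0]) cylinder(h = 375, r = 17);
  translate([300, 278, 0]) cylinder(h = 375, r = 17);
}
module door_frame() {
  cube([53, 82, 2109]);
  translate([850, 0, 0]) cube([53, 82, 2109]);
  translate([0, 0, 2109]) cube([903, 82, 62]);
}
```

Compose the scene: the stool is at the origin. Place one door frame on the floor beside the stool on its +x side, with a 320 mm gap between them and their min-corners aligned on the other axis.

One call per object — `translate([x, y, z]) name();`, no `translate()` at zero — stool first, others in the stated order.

stool();
translate([637, 0, 0]) door_frame();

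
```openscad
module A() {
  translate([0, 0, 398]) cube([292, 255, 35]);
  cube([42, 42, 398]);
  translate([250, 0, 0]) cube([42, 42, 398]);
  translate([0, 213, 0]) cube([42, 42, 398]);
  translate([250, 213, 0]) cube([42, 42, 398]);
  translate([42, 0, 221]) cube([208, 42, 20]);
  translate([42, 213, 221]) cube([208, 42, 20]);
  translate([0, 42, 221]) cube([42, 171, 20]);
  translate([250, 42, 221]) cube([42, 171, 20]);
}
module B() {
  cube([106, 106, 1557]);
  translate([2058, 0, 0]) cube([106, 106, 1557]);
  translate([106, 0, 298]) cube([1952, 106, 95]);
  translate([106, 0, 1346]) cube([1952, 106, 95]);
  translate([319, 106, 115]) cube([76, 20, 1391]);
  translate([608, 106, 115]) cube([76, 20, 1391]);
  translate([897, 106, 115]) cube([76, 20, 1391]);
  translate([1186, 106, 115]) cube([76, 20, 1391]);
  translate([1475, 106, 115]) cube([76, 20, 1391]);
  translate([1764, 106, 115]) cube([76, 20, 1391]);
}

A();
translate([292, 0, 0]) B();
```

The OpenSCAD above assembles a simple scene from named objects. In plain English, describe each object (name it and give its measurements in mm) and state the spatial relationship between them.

A is a four-legged stool. The seat is a 292×255×35 mm slab whose top surface is at z = 433 mm; four square legs, each 42×42 mm in cross-section, run from the floor (z = 0) to the underside of the seat, each flush with a corner of the seat. Four stretchers, 42 mm wide and 20 mm tall, connect adjacent legs with their undersides at z = 221 mm, each running between the inner faces of the legs it joins and aligned with the legs' outer faces on the other axis.

B is a fence section. Two 106×106 mm posts, 1557 mm tall, stand on the floor with a clear span of 1952 mm between their inner faces. Two horizontal rails of 106×95 mm section span the gap between the posts with their undersides at z = 298 mm and z = 1346 mm, flush with the posts' −y face. 6 pickets, each 76 mm wide, 20 mm thick and 1391 mm tall, are fixed to the +y face of the rails with their bottoms at z = 115 mm, evenly spaced across the span with equal gaps (rounded down to the nearest mm) at the −x end and between each pair — any rounding remainder accumulates at the +x end.

The fence section is against the stool's +x side, with their −y faces flush.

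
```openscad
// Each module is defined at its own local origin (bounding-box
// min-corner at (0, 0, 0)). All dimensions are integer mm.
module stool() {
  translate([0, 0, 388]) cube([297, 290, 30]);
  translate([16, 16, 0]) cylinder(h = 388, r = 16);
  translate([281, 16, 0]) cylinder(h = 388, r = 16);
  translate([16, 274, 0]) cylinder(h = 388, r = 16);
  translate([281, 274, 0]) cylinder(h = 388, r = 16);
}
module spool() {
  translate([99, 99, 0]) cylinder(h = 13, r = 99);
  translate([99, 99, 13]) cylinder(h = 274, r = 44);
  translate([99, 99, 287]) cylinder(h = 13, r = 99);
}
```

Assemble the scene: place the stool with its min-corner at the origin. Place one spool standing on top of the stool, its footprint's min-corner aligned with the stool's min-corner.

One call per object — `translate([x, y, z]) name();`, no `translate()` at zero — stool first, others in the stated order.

stool();
translate([0, 0, 418]) spool();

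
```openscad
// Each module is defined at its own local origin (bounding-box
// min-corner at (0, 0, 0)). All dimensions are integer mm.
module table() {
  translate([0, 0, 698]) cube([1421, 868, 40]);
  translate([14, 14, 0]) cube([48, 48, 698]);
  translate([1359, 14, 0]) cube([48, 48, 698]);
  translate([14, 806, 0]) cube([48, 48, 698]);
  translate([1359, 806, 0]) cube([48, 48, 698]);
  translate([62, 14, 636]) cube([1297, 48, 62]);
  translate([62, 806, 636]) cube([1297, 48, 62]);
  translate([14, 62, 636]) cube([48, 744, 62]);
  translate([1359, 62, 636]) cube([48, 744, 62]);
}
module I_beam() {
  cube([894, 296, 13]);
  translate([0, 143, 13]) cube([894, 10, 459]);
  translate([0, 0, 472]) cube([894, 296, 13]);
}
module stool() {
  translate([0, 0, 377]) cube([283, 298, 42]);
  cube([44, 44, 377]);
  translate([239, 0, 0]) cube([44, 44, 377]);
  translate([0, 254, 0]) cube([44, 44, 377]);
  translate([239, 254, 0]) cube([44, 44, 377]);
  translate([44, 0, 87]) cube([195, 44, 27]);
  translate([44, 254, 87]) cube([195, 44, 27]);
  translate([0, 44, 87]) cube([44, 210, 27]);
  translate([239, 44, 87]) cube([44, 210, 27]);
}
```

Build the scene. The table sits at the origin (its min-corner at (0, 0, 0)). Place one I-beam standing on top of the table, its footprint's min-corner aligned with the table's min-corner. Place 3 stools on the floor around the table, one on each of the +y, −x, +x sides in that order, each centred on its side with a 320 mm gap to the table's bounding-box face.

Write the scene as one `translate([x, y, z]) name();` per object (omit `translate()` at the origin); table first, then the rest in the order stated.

table();
translate([0, 0, 738]) I_beam();
translate([569, 1188, 0]) stool();
translate([-603, 285, 0]) stool();
translate([1741, 285, 0]) stool();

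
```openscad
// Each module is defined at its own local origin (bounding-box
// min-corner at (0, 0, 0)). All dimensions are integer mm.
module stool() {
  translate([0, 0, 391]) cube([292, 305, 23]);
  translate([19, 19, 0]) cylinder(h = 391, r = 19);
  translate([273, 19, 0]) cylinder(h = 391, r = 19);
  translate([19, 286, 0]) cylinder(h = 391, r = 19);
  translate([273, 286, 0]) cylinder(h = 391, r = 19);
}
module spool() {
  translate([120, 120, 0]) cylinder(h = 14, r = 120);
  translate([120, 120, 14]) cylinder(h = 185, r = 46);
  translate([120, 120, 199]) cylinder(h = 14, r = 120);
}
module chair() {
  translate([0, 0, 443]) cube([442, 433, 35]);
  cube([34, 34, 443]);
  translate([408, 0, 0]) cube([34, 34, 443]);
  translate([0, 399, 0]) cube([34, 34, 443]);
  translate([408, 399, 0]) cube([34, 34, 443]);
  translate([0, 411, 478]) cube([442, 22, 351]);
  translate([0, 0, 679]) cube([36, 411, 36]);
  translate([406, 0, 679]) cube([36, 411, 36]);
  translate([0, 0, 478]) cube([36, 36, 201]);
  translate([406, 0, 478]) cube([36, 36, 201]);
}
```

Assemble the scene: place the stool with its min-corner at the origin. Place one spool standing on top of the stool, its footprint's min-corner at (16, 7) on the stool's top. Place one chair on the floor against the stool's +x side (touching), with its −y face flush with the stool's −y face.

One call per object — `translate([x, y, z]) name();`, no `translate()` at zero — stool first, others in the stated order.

stool();
translate([16, 7, 414]) spool();
translate([292, 0, 0]) chair();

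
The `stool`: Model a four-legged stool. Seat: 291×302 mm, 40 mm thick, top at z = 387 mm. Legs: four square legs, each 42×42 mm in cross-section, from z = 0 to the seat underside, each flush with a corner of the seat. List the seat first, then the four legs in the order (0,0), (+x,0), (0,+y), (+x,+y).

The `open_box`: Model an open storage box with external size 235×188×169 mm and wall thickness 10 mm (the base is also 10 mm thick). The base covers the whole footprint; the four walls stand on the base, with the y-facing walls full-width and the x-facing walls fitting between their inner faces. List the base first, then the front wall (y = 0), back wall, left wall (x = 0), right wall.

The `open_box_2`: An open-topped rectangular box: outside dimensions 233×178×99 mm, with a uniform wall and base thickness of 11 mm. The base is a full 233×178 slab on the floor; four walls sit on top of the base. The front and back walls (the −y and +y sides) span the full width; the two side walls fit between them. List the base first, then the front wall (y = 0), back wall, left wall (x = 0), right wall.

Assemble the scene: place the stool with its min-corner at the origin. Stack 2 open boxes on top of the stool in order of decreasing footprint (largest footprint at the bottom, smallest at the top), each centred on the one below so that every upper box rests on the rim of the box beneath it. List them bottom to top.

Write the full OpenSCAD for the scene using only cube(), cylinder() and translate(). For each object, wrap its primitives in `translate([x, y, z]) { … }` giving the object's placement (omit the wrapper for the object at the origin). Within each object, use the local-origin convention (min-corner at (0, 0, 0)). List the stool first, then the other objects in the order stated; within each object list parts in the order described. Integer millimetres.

translate([0, 0, 347]) cube([291, 302, 40]);
cube([42, 42, 347]);
translate([249, 0, 0]) cube([42, 42, 347]);
translate([0, 260, 0]) cube([42, 42, 347]);
translate([249, 260, 0]) cube([42, 42, 347]);
translate([28, 57, 387]) {
  cube([235, 188, 10]);
  translate([0, 0, 10]) cube([235, 10, 159]);
  translate([0, 178, 10]) cube([235, 10, 159]);
  translate([0, 10, 10]) cube([10, 168, 159]);
  translate([225, 10, 10]) cube([10, 168, 159]);
}
translate([29, 62, 556]) {
  cube([233, 178, 11]);
  translate([0, 0, 11]) cube([233, 11, 88]);
  translate([0, 167, 11]) cube([233, 11, 88]);
  translate([0, 11, 11]) cube([11, 156, 88]);
  translate([222, 11, 11]) cube([11, 156, 88]);
}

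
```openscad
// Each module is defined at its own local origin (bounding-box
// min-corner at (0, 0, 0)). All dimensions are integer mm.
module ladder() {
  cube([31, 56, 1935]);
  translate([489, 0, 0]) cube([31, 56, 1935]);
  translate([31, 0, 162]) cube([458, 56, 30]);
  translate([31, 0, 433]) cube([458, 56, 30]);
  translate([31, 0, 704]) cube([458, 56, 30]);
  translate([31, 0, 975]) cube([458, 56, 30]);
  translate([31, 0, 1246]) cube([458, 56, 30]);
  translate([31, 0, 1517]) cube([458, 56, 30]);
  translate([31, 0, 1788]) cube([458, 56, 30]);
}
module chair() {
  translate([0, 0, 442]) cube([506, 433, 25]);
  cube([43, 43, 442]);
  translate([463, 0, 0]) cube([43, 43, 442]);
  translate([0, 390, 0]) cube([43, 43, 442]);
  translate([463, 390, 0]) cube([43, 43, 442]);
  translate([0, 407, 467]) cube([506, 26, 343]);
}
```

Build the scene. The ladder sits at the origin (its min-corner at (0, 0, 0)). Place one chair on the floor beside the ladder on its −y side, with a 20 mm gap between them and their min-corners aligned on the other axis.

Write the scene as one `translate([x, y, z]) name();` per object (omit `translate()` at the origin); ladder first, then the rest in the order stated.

ladder();
translate([0, -453, 0]) chair();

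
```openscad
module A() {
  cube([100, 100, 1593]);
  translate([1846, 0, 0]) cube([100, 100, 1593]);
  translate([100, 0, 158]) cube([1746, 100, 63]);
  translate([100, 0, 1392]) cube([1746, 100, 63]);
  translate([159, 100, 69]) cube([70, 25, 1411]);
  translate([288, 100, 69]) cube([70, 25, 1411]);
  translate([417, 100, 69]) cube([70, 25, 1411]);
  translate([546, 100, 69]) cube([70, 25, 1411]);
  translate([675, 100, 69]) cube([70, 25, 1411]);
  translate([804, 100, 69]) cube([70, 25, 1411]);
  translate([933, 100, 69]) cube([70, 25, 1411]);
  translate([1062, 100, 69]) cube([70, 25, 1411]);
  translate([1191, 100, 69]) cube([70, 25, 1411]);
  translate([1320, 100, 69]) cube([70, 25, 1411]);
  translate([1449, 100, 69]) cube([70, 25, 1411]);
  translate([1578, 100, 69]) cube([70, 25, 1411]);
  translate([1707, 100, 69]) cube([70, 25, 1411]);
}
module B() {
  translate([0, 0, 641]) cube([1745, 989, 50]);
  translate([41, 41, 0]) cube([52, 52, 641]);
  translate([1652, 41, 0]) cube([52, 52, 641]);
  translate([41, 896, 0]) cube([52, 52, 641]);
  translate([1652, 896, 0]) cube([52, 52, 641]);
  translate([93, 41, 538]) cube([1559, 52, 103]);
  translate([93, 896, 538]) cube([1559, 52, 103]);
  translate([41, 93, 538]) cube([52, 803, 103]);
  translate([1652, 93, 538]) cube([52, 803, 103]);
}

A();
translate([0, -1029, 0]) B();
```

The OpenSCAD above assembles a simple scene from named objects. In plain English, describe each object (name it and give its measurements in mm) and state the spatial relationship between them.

A is a fence section. Two 100×100 mm posts, 1593 mm tall, stand on the floor with a clear span of 1746 mm between their inner faces. Two horizontal rails of 100×63 mm section span the gap between the posts with their undersides at z = 158 mm and z = 1392 mm, flush with the posts' −y face. 13 pickets, each 70 mm wide, 25 mm thick and 1411 mm tall, are fixed to the +y face of the rails with their bottoms at z = 69 mm, evenly spaced across the span with equal gaps (rounded down to the nearest mm) at the −x end and between each pair — any rounding remainder accumulates at the +x end.

B is a table: top 1745 mm (x) × 989 mm (y), 50 mm thick, upper face at z = 691 mm, on four 52×52 mm square legs, each inset 41 mm from the nearest pair of top edges, running from z = 0 to the bottom of the top. Four apron rails, 52 mm thick and 103 mm tall, run between adjacent legs with their top edges flush with the underside of the top and their outer faces flush with the legs' outer faces.

The table is on the floor beside the fence section on its −y side.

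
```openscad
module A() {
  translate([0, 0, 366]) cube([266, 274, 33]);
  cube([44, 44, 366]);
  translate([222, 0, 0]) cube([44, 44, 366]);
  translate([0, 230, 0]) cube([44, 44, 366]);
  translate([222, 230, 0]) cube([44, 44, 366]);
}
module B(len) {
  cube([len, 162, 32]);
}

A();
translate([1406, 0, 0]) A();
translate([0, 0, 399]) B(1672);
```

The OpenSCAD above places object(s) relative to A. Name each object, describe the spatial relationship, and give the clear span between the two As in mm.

Second stool starts at x = 1406; first ends at x = 266; clear span = 1406 − 266 = 1140 mm.

A is a stool. B is a beam. A beam spans the tops of two stools. The clear span between the two stools is 1140 mm.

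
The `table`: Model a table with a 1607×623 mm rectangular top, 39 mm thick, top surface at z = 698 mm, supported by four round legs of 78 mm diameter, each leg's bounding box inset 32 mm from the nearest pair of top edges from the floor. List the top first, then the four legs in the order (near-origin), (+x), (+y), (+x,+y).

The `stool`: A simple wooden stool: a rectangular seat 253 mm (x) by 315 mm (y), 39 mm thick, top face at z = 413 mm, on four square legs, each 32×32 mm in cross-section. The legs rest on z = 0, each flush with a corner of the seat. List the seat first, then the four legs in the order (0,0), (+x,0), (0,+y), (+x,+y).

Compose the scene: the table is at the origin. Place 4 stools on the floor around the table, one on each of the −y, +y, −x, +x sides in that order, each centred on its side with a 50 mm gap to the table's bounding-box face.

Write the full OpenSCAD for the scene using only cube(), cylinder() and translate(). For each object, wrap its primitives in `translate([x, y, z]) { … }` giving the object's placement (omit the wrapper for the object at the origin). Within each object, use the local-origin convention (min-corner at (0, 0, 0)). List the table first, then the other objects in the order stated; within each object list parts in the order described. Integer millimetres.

translate([0, 0, 659]) cube([1607, 623, 39]);
translate([71, 71, 0]) cylinder(h = 659, r = 39);
translate([1536, 71, 0]) cylinder(h = 659, r = 39);
translate([71, 552, 0]) cylinder(h = 659, r = 39);
translate([1536, 552, 0]) cylinder(h = 659, r = 39);
translate([677, -365, 0]) {
  translate([0, 0, 374]) cube([253, 315, 39]);
  cube([32, 32, 374]);
  translate([221, 0, 0]) cube([32, 32, 374]);
  translate([0, 283, 0]) cube([32, 32, 374]);
  translate([221, 283, 0]) cube([32, 32, 374]);
}
translate([677, 673, 0]) {
  translate([0, 0, 374]) cube([253, 315, 39]);
  cube([32, 32, 374]);
  translate([221, 0, 0]) cube([32, 32, 374]);
  translate([0, 283, 0]) cube([32, 32, 374]);
  translate([221, 283, 0]) cube([32, 32, 374]);
}
translate([-303, 154, 0]) {
  translate([0, 0, 374]) cube([253, 315, 39]);
  cube([32, 32, 374]);
  translate([221, 0, 0]) cube([32, 32, 374]);
  translate([0, 283, 0]) cube([32, 32, 374]);
  translate([221, 283, 0]) cube([32, 32, 374]);
}
translate([1657, 154, 0]) {
  translate([0, 0, 374]) cube([253, 315, 39]);
  cube([32, 32, 374]);
  translate([221, 0, 0]) cube([32, 32, 374]);
  translate([0, 283, 0]) cube([32, 32, 374]);
  translate([221, 283, 0]) cube([32, 32, 374]);
}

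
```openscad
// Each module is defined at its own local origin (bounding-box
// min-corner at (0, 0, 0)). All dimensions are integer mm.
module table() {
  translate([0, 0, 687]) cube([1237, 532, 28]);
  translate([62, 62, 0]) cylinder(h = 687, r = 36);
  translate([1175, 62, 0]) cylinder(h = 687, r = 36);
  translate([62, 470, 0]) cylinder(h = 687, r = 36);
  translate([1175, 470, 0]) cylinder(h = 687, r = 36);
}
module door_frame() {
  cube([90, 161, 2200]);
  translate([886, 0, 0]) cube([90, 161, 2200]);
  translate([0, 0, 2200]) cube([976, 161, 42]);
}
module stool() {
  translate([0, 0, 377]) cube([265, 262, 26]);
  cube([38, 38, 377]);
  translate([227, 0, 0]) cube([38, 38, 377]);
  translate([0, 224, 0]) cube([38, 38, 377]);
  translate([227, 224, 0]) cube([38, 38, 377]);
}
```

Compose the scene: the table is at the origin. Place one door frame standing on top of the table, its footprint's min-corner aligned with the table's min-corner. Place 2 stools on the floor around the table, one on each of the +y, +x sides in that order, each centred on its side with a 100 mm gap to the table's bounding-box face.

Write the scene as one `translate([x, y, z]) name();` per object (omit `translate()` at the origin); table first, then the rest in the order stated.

table();
translate([0, 0, 715]) door_frame();
translate([486, 632, 0]) stool();
translate([1337, 135, 0]) stool();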